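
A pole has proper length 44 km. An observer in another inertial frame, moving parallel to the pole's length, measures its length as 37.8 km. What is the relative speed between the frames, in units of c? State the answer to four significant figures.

0.5118c

Length contraction gives γ = L₀/L = 44/37.8 = 1.164.
β = √(1 − 1/γ²) = √0.261936 = 0.5118.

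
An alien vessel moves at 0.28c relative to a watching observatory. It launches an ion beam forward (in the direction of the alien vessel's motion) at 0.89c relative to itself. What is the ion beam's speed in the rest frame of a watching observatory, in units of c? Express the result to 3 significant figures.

0.937c

Relativistic velocity addition: u = (u' + v)/(1 + u'v/c²), with u' = 0.89c and v = 0.28c.
Numerator: 0.89 + 0.28 = 1.17. Denominator: 1 + (0.89)(0.28) = 1.2492.
u = 1.17/1.2492 = 0.9366, so the speed is 0.937c.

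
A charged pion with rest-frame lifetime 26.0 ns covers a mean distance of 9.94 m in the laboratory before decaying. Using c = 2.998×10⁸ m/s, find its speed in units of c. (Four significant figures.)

0.7869c

d = βγcτ ⇒ βγ = d/(cτ) = 9.940 m / (7.7948 m) = 1.2752.
β = (βγ)/√(1+(βγ)²) = 1.2752/√2.62614 = 0.7869.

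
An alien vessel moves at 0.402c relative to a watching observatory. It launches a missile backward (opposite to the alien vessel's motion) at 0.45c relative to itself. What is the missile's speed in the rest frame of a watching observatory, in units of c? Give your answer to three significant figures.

In units of c, u = (u' + v)/(1 + u'v) with u' = −0.45 and v = 0.402.
Numerator: −0.45 + 0.402 = −0.048. Denominator: 1 + (−0.45)(0.402) = 0.8191.
u = −0.048/0.8191 = −0.058601, so the speed is 0.0586c.

0.0586c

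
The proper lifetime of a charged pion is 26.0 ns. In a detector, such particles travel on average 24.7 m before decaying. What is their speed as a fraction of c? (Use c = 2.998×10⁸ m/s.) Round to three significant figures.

0.954c

Let x = d/(cτ) = 24.70 m / (2.998×10⁸ m/s × 2.600×10^-8 s) = 3.1688. Since d = βγcτ, x = βγ = β/√(1−β²).
Solving: β² = x²/(1+x²) = 10.0413/11.0413 = 0.909431, so β = 0.954.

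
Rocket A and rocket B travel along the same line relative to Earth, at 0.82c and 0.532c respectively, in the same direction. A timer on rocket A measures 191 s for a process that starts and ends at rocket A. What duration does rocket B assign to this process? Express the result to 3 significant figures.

222 s

The velocity of rocket A relative to rocket B is (0.82 − 0.532)c / (1 − 0.82×0.532) = 0.51086c; relative speed 0.51086c.
At |u| = 0.51086c, γ = (1 − 0.260978)^(−1/2) = 1.1632.
The clock on rocket A records proper time, so rocket B measures Δt = γΔτ = 1.1632 × 191 = 222 s.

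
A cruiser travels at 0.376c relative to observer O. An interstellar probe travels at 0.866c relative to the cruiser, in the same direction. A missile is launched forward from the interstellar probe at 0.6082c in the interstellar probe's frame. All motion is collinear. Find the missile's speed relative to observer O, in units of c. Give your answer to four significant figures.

First combine the missile and interstellar probe (S''→S'): u₁ = (0.6082 + 0.866)/(1 + 0.6082×0.866) = 1.4742/1.5267012 = 0.96561.
Then combine with the cruiser (S'→S): u = (0.96561 + 0.376)/(1 + 0.96561×0.376) = 1.34161/1.36306936 = 0.98426.

0.9843c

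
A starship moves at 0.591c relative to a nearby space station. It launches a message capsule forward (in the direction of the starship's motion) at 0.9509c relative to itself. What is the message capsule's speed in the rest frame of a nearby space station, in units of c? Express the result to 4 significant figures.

0.9871c

Relativistic velocity addition: u = (u' + v)/(1 + u'v/c²), with u' = 0.9509c and v = 0.591c.
Numerator: 0.9509 + 0.591 = 1.5419. Denominator: 1 + (0.9509)(0.591) = 1.5619819.
u = 1.5419/1.5619819 = 0.98714, so the speed is 0.9871c.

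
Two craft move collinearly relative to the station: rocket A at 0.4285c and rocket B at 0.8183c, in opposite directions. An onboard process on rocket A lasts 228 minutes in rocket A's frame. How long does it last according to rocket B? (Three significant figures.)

The velocity of rocket A relative to rocket B is (0.4285 + 0.8183)c / (1 + 0.4285×0.8183) = 0.92312c; relative speed 0.92312c.
γ for this relative speed: γ = 1/√(1 − 0.852151) = 2.6007.
The clock on rocket A records proper time, so rocket B measures Δt = γΔτ = 2.6007 × 228 = 593 minutes.

593 minutes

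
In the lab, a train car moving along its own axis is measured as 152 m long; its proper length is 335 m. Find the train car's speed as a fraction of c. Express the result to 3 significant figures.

Length contraction gives γ = L₀/L = 335/152 = 2.2039.
β = √(1 − 1/γ²) = √0.794119 = 0.891.

0.891c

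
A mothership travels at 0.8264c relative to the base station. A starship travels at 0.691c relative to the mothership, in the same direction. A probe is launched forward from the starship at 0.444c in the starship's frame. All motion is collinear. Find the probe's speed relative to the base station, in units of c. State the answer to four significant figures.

First combine the probe and starship (S''→S'): u₁ = (0.444 + 0.691)/(1 + 0.444×0.691) = 1.135/1.306804 = 0.86853.
Then combine with the mothership (S'→S): u = (0.86853 + 0.8264)/(1 + 0.86853×0.8264) = 1.69493/1.717753192 = 0.98671.

0.9867c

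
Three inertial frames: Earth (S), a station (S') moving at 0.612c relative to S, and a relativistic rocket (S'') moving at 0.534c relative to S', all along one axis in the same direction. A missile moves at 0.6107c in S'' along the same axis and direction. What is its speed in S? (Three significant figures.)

0.965c

Compose velocities in two stages. Stage 1 (into S'): u₁ = (0.6107+0.534)/(1+0.6107×0.534) = 0.8632.
Stage 2 (into S): u = (0.8632+0.612)/(1+0.8632×0.612) = 0.96527, so the speed is 0.965c.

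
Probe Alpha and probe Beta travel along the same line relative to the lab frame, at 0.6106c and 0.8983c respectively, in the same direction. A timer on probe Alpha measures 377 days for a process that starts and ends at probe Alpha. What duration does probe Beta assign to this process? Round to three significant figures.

489 days

The velocity of probe Alpha relative to probe Beta is (0.6106 − 0.8983)c / (1 − 0.6106×0.8983) = −0.63721c; relative speed 0.63721c.
γ for this relative speed: γ = 1/√(1 − 0.406037) = 1.2975.
Probe Alpha's interval is proper; time dilation gives Δt_B = γΔτ = 1.2975 × 377 days = 489 days.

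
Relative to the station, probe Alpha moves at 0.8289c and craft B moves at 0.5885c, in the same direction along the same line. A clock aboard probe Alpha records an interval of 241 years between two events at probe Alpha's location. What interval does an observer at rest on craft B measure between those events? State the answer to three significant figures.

Speed of probe Alpha in craft B's frame: u = (v_A − v_B)/(1 − v_A v_B/c²) = (0.8289 − 0.5885)/(1 − 0.8289×0.5885) = 0.2404/0.51219235 = 0.46935; |u| = 0.46935c.
γ for this relative speed: γ = 1/√(1 − 0.220289) = 1.1325.
The clock on probe Alpha records proper time, so craft B measures Δt = γΔτ = 1.1325 × 241 = 273 years.

273 years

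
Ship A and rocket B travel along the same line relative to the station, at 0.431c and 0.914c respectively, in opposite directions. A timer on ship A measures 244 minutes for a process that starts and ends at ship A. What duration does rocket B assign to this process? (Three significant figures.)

Speed of ship A in rocket B's frame: u = (v_A + v_B)/(1 + v_A v_B/c²) = (0.431 + 0.914)/(1 + 0.431×0.914) = 1.345/1.393934 = 0.9649; |u| = 0.9649c.
At |u| = 0.9649c, γ = (1 − 0.931032)^(−1/2) = 3.8078.
Ship A's interval is proper; time dilation gives Δt_B = γΔτ = 3.8078 × 244 minutes = 929 minutes.

929 minutes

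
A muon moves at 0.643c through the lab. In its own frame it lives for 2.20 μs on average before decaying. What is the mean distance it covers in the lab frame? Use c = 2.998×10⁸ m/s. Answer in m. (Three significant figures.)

γ = 1/√(1 − β²) = 1/√(1 − 0.413449) = 1/√0.586551 = 1/0.765866 = 1.3057.
Lab-frame lifetime: Δt = γτ = 1.3057 × 2.20 μs = 2.8725 μs.
Distance: d = vΔt = 0.643 × 2.998×10⁸ m/s × 2.8725×10^-6 s = 554 m.

554 m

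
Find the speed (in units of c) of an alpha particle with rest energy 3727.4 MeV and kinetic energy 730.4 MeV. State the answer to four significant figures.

K = (γ−1)mc², so γ = 1 + 730.4/3727.4 = 1.196.
Then v/c = √(1 − γ⁻²) = √(1 − 0.699097) = √0.300903 = 0.5485.

0.5485c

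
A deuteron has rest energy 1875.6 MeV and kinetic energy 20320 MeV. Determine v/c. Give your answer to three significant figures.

K = (γ−1)mc², so γ = 1 + 20320/1875.6 = 11.834.
Then v/c = √(1 − γ⁻²) = √(1 − 0.00714064) = √0.99285936 = 0.996.

0.996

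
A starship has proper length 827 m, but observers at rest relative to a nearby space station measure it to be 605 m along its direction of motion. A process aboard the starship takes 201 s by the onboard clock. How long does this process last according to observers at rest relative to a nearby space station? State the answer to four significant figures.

γ = L₀/L = 827/605 = 1.36694.
The same γ dilates the second interval: 1.36694 × 201 s = 274.8 s.

274.8 s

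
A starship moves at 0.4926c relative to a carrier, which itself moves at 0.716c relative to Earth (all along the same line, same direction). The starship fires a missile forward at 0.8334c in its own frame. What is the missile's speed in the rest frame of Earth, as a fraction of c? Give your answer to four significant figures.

0.9898c

Apply u = (u'+v)/(1+u'v) twice. Missile in the carrier frame: (0.8334+0.4926)/(1+0.8334·0.4926) = 1.326/1.41053284 = 0.94007c.
That velocity, transformed to the rest frame of Earth: (0.94007+0.716)/(1+0.94007·0.716) = 1.65607/1.67309012 = 0.98983c.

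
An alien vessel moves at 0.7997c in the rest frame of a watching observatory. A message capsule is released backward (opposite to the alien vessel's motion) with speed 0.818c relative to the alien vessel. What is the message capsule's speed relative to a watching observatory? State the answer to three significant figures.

In units of c, u = (u' + v)/(1 + u'v) with u' = −0.818 and v = 0.7997.
Numerator: −0.818 + 0.7997 = −0.0183. Denominator: 1 + (−0.818)(0.7997) = 0.3458454.
u = −0.0183/0.3458454 = −0.052914, so the speed is 0.0529c.

0.0529c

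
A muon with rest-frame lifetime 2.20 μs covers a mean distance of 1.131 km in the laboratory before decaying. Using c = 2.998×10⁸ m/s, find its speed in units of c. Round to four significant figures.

0.8638c

d = βγcτ ⇒ βγ = d/(cτ) = 1131 m / (659.56 m) = 1.7148.
β = (βγ)/√(1+(βγ)²) = 1.7148/√3.94054 = 0.8638.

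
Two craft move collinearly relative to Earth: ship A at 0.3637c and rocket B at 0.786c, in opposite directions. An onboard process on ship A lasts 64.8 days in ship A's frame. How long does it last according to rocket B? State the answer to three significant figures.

145 days

Speed of ship A in rocket B's frame: u = (v_A + v_B)/(1 + v_A v_B/c²) = (0.3637 + 0.786)/(1 + 0.3637×0.786) = 1.1497/1.2858682 = 0.8941; |u| = 0.8941c.
At |u| = 0.8941c, γ = (1 − 0.799415)^(−1/2) = 2.2328.
The clock on ship A records proper time, so rocket B measures Δt = γΔτ = 2.2328 × 64.8 = 145 days.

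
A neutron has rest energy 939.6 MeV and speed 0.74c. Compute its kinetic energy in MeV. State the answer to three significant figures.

γ = 1/√(1 − β²) = 1/√(1 − 0.5476) = 1/√0.4524 = 1/0.672607 = 1.48675.
Kinetic energy: K = (γ − 1)mc² = (1.48675 − 1) × 939.6 MeV = 0.48675 × 939.6 = 457 MeV.

457 MeV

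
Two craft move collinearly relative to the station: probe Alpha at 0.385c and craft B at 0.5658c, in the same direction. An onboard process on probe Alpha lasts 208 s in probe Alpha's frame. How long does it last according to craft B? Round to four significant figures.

Transform probe Alpha's velocity into craft B's frame: (0.385 − 0.5658)/(1 − 0.385·0.5658) = −0.1808/0.782167, so the relative speed is 0.23115c.
At |u| = 0.23115c, γ = (1 − 0.0534303)^(−1/2) = 1.0278.
Probe Alpha's interval is proper; time dilation gives Δt_B = γΔτ = 1.0278 × 208 s = 213.8 s.

213.8 s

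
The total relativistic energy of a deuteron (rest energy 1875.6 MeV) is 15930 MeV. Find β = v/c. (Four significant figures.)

0.9930

γ = E/(mc²) = 15930/1875.6 = 8.4933.
β = √(1 − 1/γ²) = √(1 − 0.0138627) = √0.9861373 = 0.9930.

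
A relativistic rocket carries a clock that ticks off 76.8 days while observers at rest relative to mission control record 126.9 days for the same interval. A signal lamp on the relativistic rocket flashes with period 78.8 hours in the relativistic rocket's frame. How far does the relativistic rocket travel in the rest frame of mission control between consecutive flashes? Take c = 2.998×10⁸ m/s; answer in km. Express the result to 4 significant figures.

1.119×10^11 km

From Δt = γΔτ: γ = 126.9/76.8 = 1.65234.
β = √(1 − 1/γ²) = 0.79607. Lab-frame period = γτ = 1.65234×78.8 hours = 130.2 hours. Distance = βc × γτ = 0.79607 × 2.998×10⁸ m/s × 468720 s = 1.1187×10^14 m = 1.119×10^11 km.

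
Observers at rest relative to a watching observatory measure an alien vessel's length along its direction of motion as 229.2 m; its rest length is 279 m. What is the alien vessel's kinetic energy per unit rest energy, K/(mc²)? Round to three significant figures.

γ = L₀/L = 279/229.2 = 1.21728.
Since K = (γ−1)mc², K/(mc²) = 1.21728 − 1 = 0.217.

0.217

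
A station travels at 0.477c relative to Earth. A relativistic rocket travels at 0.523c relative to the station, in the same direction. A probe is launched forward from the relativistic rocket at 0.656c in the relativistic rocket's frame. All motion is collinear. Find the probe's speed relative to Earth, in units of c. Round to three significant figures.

0.955c

First combine the probe and relativistic rocket (S''→S'): u₁ = (0.656 + 0.523)/(1 + 0.656×0.523) = 1.179/1.343088 = 0.87783.
Then combine with the station (S'→S): u = (0.87783 + 0.477)/(1 + 0.87783×0.477) = 1.35483/1.41872491 = 0.95496.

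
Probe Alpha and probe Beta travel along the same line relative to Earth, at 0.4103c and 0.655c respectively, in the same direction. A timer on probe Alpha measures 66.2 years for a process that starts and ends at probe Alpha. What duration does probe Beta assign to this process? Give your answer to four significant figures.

70.25 years

The velocity of probe Alpha relative to probe Beta is (0.4103 − 0.655)c / (1 − 0.4103×0.655) = −0.33463c; relative speed 0.33463c.
At |u| = 0.33463c, γ = (1 − 0.111977)^(−1/2) = 1.0612.
Probe Alpha's interval is proper; time dilation gives Δt_B = γΔτ = 1.0612 × 66.2 years = 70.25 years.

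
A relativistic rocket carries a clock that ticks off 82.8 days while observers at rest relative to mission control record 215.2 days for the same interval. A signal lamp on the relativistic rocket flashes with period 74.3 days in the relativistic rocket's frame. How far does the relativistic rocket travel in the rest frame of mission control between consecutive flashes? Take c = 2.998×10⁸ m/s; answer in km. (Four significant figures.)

4.617×10^12 km

From Δt = γΔτ: γ = 215.2/82.8 = 2.59903.
β = √(1 − 1/γ²) = 0.92302. Lab-frame period = γτ = 2.59903×74.3 days = 193.11 days. Distance = βc × γτ = 0.92302 × 2.998×10⁸ m/s × 16684704 s = 4.6170×10^15 m = 4.617×10^12 km.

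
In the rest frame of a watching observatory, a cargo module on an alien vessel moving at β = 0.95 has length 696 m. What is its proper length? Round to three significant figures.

2230 m

With β = 0.95, γ = 1/√(1 − 0.95²) = 1/√0.0975 = 3.2026.
Proper length: L₀ = γ·L = 3.2026 × 696 = 2230 m.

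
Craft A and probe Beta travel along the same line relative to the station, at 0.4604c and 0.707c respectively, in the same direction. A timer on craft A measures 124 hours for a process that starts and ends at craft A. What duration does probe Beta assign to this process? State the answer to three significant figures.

Speed of craft A in probe Beta's frame: u = (v_A − v_B)/(1 − v_A v_B/c²) = (0.4604 − 0.707)/(1 − 0.4604×0.707) = −0.2466/0.6744972 = −0.36561; |u| = 0.36561c.
At |u| = 0.36561c, γ = (1 − 0.133671)^(−1/2) = 1.0744.
Craft A's interval is proper; time dilation gives Δt_B = γΔτ = 1.0744 × 124 hours = 133 hours.

133 hours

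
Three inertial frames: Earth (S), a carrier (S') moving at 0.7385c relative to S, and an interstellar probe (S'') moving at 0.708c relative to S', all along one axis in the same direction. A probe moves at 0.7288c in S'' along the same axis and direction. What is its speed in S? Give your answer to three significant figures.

Compose velocities in two stages. Stage 1 (into S'): u₁ = (0.7288+0.708)/(1+0.7288×0.708) = 0.94776.
Stage 2 (into S): u = (0.94776+0.7385)/(1+0.94776×0.7385) = 0.99196, so the speed is 0.992c.

0.992c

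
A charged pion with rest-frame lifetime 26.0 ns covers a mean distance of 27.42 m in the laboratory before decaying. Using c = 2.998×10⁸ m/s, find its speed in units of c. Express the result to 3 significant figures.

0.962c

d = βγcτ ⇒ βγ = d/(cτ) = 27.42 m / (7.7948 m) = 3.5177.
β = (βγ)/√(1+(βγ)²) = 3.5177/√13.3742 = 0.962.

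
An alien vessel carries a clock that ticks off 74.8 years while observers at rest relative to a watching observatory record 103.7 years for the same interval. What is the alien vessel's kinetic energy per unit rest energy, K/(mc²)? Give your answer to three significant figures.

0.386

From Δt = γΔτ: γ = 103.7/74.8 = 1.38636.
K/(mc²) = γ − 1 = 1.38636 − 1 = 0.386.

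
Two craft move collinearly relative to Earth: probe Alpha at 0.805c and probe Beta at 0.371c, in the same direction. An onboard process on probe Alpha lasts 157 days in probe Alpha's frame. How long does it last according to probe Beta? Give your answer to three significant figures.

The velocity of probe Alpha relative to probe Beta is (0.805 − 0.371)c / (1 − 0.805×0.371) = 0.61881c; relative speed 0.61881c.
γ for this relative speed: γ = 1/√(1 − 0.382926) = 1.273.
The clock on probe Alpha records proper time, so probe Beta measures Δt = γΔτ = 1.273 × 157 = 200 days.

200 days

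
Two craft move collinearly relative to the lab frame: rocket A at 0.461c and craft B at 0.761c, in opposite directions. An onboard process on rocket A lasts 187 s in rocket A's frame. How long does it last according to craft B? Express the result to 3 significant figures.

439 s

The velocity of rocket A relative to craft B is (0.461 + 0.761)c / (1 + 0.461×0.761) = 0.90464c; relative speed 0.90464c.
γ for this relative speed: γ = 1/√(1 − 0.818374) = 2.3464.
Rocket A's interval is proper; time dilation gives Δt_B = γΔτ = 2.3464 × 187 s = 439 s.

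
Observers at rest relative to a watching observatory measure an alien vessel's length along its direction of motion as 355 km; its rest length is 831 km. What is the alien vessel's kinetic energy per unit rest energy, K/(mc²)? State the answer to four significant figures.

1.341

Length contraction gives γ = L₀/L = 831/355 = 2.34085.
Since K = (γ−1)mc², K/(mc²) = 2.34085 − 1 = 1.341.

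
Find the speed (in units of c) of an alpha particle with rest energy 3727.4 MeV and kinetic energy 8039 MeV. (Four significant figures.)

0.9485c

γ = 1 + K/(mc²) = 1 + 8039/3727.4 = 3.1567.
β = √(1 − 1/γ²) = √(1 − 0.100354) = √0.899646 = 0.9485.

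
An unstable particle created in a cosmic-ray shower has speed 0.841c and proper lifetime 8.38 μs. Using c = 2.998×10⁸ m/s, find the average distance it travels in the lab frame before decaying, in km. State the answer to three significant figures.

With β = 0.841, γ = 1/√(1 − 0.841²) = 1/√0.292719 = 1.8483.
Lab-frame lifetime: Δt = γτ = 1.8483 × 8.38 μs = 15.489 μs.
Distance: d = vΔt = 0.841 × 2.998×10⁸ m/s × 1.5489×10^-5 s = 3910 m = 3.91 km.

3.91 km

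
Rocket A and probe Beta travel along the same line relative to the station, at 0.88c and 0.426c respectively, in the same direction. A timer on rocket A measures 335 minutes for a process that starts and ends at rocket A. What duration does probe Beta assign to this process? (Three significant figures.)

Speed of rocket A in probe Beta's frame: u = (v_A − v_B)/(1 − v_A v_B/c²) = (0.88 − 0.426)/(1 − 0.88×0.426) = 0.454/0.62512 = 0.72626; |u| = 0.72626c.
At |u| = 0.72626c, γ = (1 − 0.527454)^(−1/2) = 1.4547.
Rocket A's interval is proper; time dilation gives Δt_B = γΔτ = 1.4547 × 335 minutes = 487 minutes.

487 minutes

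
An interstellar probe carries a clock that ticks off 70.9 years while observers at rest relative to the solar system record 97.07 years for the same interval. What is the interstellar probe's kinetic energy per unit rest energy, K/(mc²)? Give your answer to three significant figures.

0.369

The time-dilation ratio gives γ = 97.07/70.9 = 1.36911.
Since K = (γ−1)mc², K/(mc²) = 1.36911 − 1 = 0.369.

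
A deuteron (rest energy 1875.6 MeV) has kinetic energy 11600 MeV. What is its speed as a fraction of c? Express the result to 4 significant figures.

K = (γ−1)mc², so γ = 1 + 11600/1875.6 = 7.1847.
Then v/c = √(1 − γ⁻²) = √(1 − 0.0193724) = √0.9806276 = 0.9903.

0.9903c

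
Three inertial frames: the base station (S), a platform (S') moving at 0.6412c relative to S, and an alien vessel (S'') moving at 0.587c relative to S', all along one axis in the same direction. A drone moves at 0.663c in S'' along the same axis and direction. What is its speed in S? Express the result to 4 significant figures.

Apply u = (u'+v)/(1+u'v) twice. Drone in the platform frame: (0.663+0.587)/(1+0.663·0.587) = 1.25/1.389181 = 0.89981c.
That velocity, transformed to the rest frame of the base station: (0.89981+0.6412)/(1+0.89981·0.6412) = 1.54101/1.576958172 = 0.9772c.

0.9772c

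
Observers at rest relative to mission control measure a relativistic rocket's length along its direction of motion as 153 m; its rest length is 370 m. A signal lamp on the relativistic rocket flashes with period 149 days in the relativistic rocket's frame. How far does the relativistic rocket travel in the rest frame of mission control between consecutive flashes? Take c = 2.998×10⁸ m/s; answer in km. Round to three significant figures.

8.50×10^12 km

γ = L₀/L = 370/153 = 2.4183.
β = √(1 − 1/γ²) = 0.9105. Lab-frame period = γτ = 2.4183×149 days = 360.33 days. Distance = βc × γτ = 0.9105 × 2.998×10⁸ m/s × 31132512 s = 8.4982×10^15 m = 8.50×10^12 km.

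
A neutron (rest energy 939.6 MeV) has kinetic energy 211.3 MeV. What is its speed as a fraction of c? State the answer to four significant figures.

0.5775c

γ = 1 + K/(mc²) = 1 + 211.3/939.6 = 1.2249.
β = √(1 − 1/γ²) = √(1 − 0.666498) = √0.333502 = 0.5775.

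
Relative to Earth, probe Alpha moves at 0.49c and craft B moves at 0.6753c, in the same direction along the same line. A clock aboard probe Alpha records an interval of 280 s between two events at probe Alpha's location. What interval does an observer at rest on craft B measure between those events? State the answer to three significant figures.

291 s

Transform probe Alpha's velocity into craft B's frame: (0.49 − 0.6753)/(1 − 0.49·0.6753) = −0.1853/0.669103, so the relative speed is 0.27694c.
γ for this relative speed: γ = 1/√(1 − 0.0766958) = 1.0407.
Probe Alpha's interval is proper; time dilation gives Δt_B = γΔτ = 1.0407 × 280 s = 291 s.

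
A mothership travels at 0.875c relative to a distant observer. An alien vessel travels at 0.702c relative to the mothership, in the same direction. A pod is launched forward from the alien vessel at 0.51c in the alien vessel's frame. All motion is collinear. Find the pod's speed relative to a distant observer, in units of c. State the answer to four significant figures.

0.9925c

Compose velocities in two stages. Stage 1 (into S'): u₁ = (0.51+0.702)/(1+0.51×0.702) = 0.89248.
Stage 2 (into S): u = (0.89248+0.875)/(1+0.89248×0.875) = 0.99245, so the speed is 0.9925c.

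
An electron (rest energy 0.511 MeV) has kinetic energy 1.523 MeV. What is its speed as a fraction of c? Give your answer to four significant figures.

K = (γ−1)mc², so γ = 1 + 1.523/0.511 = 3.9804.
Then v/c = √(1 − γ⁻²) = √(1 − 0.063117) = √0.936883 = 0.9679.

0.9679c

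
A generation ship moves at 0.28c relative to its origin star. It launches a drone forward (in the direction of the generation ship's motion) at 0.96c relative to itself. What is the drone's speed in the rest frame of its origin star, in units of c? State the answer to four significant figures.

Relativistic velocity addition: u = (u' + v)/(1 + u'v/c²), with u' = 0.96c and v = 0.28c.
Numerator: 0.96 + 0.28 = 1.24. Denominator: 1 + (0.96)(0.28) = 1.2688.
u = 1.24/1.2688 = 0.9773, so the speed is 0.9773c.

0.9773c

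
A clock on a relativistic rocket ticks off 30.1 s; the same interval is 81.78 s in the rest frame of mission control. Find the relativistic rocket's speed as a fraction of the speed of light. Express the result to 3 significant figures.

0.930c

γ = Δt/Δτ = 81.78/30.1 = 2.7169.
β = √(1 − 1/γ²) = √(1 − 0.135473) = √0.864527 = 0.930.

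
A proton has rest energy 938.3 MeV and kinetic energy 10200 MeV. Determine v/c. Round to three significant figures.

0.996

K = (γ−1)mc², so γ = 1 + 10200/938.3 = 11.871.
Then v/c = √(1 − γ⁻²) = √(1 − 0.00709619) = √0.99290381 = 0.996.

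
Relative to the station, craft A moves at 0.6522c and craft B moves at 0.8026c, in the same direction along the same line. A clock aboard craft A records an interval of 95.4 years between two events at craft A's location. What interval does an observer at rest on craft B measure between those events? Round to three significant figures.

101 years

Transform craft A's velocity into craft B's frame: (0.6522 − 0.8026)/(1 − 0.6522·0.8026) = −0.1504/0.47654428, so the relative speed is 0.31561c.
γ for this relative speed: γ = 1/√(1 − 0.0996097) = 1.0539.
Craft A's interval is proper; time dilation gives Δt_B = γΔτ = 1.0539 × 95.4 years = 101 years.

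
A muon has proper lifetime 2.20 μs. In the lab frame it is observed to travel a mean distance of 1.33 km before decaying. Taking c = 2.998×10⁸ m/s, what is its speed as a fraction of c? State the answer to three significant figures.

0.896c

Lab distance = (lab lifetime)·v = γτ·βc, so βγ = d/(cτ) = 1330/(2.998×10⁸ × 2.200×10^-6) = 2.0165.
With βγ = 2.0165: γ² = 1 + (βγ)² = 5.06627, and β = (βγ)/γ = 2.0165/2.25084 = 0.896.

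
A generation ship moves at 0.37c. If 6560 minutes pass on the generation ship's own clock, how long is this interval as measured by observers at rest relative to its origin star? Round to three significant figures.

7060 minutes

γ = 1/√(1 − β²) = 1/√(1 − 0.1369) = 1/√0.8631 = 1/0.929032 = 1.0764.
Time dilation: Δt = γ·Δτ = 1.0764 × 6560 = 7060 minutes.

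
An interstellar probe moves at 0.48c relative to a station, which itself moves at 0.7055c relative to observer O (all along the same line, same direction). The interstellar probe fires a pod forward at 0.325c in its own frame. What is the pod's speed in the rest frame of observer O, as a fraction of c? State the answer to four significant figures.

Compose velocities in two stages. Stage 1 (into S'): u₁ = (0.325+0.48)/(1+0.325×0.48) = 0.69637.
Stage 2 (into S): u = (0.69637+0.7055)/(1+0.69637×0.7055) = 0.94004, so the speed is 0.9400c.

0.9400c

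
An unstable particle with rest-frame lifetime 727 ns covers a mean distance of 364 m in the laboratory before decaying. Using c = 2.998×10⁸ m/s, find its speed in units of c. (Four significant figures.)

Lab distance = (lab lifetime)·v = γτ·βc, so βγ = d/(cτ) = 364.0/(2.998×10⁸ × 7.270×10^-7) = 1.6701.
With βγ = 1.6701: γ² = 1 + (βγ)² = 3.78923, and β = (βγ)/γ = 1.6701/1.94659 = 0.8580.

0.8580c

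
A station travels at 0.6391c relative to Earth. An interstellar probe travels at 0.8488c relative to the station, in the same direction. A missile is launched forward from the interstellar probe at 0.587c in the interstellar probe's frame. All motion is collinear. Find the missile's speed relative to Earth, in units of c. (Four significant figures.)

0.9907c

Apply u = (u'+v)/(1+u'v) twice. Missile in the station frame: (0.587+0.8488)/(1+0.587·0.8488) = 1.4358/1.4982456 = 0.95832c.
That velocity, transformed to the rest frame of Earth: (0.95832+0.6391)/(1+0.95832·0.6391) = 1.59742/1.612462312 = 0.99067c.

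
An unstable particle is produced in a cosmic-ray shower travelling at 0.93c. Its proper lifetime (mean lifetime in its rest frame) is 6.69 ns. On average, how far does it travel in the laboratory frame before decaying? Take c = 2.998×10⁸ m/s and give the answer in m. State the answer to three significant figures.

5.07 m

β² = 0.8649, so γ = 1/√0.1351 = 2.7206.
Lab-frame lifetime: Δt = γτ = 2.7206 × 6.69 ns = 18.201 ns.
Distance: d = vΔt = 0.93 × 2.998×10⁸ m/s × 1.8201×10^-8 s = 5.07 m.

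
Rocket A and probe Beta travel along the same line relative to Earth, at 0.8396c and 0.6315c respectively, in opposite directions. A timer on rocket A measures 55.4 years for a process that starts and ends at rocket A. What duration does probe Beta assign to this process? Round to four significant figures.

201.3 years

Speed of rocket A in probe Beta's frame: u = (v_A + v_B)/(1 + v_A v_B/c²) = (0.8396 + 0.6315)/(1 + 0.8396×0.6315) = 1.4711/1.5302074 = 0.96137; |u| = 0.96137c.
At |u| = 0.96137c, γ = (1 − 0.924232)^(−1/2) = 3.6329.
Rocket A's interval is proper; time dilation gives Δt_B = γΔτ = 3.6329 × 55.4 years = 201.3 years.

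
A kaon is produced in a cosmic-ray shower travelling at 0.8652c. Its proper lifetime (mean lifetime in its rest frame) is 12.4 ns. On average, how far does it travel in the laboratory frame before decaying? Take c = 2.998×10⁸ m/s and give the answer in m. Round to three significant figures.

Lorentz factor: γ = (1 − 0.74857104)^(−1/2) = 1.9943.
Lab-frame lifetime: Δt = γτ = 1.9943 × 12.4 ns = 24.729 ns.
Distance: d = vΔt = 0.8652 × 2.998×10⁸ m/s × 2.4729×10^-8 s = 6.41 m.

6.41 m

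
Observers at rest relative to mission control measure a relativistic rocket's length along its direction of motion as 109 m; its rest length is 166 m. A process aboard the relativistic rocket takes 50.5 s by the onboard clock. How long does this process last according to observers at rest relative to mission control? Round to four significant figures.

76.91 s

γ = L₀/L = 166/109 = 1.52294.
The same γ dilates the second interval: 1.52294 × 50.5 s = 76.91 s.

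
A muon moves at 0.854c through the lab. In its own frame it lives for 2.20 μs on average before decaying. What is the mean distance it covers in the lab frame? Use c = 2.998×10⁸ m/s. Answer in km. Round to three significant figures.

1.08 km

With β = 0.854, γ = 1/√(1 − 0.854²) = 1/√0.270684 = 1.9221.
Lab-frame lifetime: Δt = γτ = 1.9221 × 2.20 μs = 4.2286 μs.
Distance: d = vΔt = 0.854 × 2.998×10⁸ m/s × 4.2286×10^-6 s = 1080 m = 1.08 km.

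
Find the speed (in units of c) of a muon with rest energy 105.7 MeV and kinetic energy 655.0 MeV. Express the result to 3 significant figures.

0.990c

K = (γ−1)mc², so γ = 1 + 655.0/105.7 = 7.1968.
Then v/c = √(1 − γ⁻²) = √(1 − 0.0193073) = √0.9806927 = 0.990.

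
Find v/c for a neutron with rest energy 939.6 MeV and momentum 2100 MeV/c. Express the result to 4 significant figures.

pc/(mc²) = 2100/939.6 = 2.235 = βγ = β/√(1−β²).
So β² = x²/(1 + x²) with x = 2.235: x² = 4.99522, β² = 4.99522/5.99522 = 0.8332, β = 0.9128.

0.9128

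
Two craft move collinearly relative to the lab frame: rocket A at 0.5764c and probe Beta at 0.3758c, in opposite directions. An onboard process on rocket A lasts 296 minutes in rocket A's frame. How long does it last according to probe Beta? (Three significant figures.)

Speed of rocket A in probe Beta's frame: u = (v_A + v_B)/(1 + v_A v_B/c²) = (0.5764 + 0.3758)/(1 + 0.5764×0.3758) = 0.9522/1.21661112 = 0.78267; |u| = 0.78267c.
At |u| = 0.78267c, γ = (1 − 0.612572)^(−1/2) = 1.6066.
Rocket A's interval is proper; time dilation gives Δt_B = γΔτ = 1.6066 × 296 minutes = 476 minutes.

476 minutes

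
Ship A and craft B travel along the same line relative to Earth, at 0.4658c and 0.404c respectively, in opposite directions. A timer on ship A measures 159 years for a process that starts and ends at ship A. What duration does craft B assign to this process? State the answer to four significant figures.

233.4 years

Transform ship A's velocity into craft B's frame: (0.4658 + 0.404)/(1 + 0.4658·0.404) = 0.8698/1.1881832, so the relative speed is 0.73204c.
At |u| = 0.73204c, γ = (1 − 0.535883)^(−1/2) = 1.4679.
Ship A's interval is proper; time dilation gives Δt_B = γΔτ = 1.4679 × 159 years = 233.4 years.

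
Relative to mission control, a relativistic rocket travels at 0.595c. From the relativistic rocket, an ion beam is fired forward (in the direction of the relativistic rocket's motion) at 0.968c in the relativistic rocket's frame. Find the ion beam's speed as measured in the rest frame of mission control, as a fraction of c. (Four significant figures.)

0.9918c

In units of c, u = (u' + v)/(1 + u'v) with u' = 0.968 and v = 0.595.
Numerator: 0.968 + 0.595 = 1.563. Denominator: 1 + (0.968)(0.595) = 1.57596.
u = 1.563/1.57596 = 0.99178, so the speed is 0.9918c.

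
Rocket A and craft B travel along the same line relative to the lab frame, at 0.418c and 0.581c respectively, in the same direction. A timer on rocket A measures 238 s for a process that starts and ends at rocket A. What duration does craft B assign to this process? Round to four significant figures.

Speed of rocket A in craft B's frame: u = (v_A − v_B)/(1 − v_A v_B/c²) = (0.418 − 0.581)/(1 − 0.418×0.581) = −0.163/0.757142 = −0.21528; |u| = 0.21528c.
At |u| = 0.21528c, γ = (1 − 0.0463455)^(−1/2) = 1.024.
Rocket A's interval is proper; time dilation gives Δt_B = γΔτ = 1.024 × 238 s = 243.7 s.

243.7 s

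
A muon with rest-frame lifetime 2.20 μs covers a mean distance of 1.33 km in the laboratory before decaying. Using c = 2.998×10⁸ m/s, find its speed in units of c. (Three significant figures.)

0.896c

Lab distance = (lab lifetime)·v = γτ·βc, so βγ = d/(cτ) = 1330/(2.998×10⁸ × 2.200×10^-6) = 2.0165.
With βγ = 2.0165: γ² = 1 + (βγ)² = 5.06627, and β = (βγ)/γ = 2.0165/2.25084 = 0.896.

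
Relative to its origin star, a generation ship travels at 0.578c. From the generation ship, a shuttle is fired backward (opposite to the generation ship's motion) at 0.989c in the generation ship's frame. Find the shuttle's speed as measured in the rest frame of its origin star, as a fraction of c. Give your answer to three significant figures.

Relativistic velocity addition: u = (u' + v)/(1 + u'v/c²), with u' = −0.989c and v = 0.578c.
Numerator: −0.989 + 0.578 = −0.411. Denominator: 1 + (−0.989)(0.578) = 0.428358.
u = −0.411/0.428358 = −0.95948, so the speed is 0.959c.

0.959c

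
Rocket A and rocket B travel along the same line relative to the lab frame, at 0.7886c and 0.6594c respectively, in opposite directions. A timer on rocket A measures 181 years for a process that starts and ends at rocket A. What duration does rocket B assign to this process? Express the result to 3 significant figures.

595 years

The velocity of rocket A relative to rocket B is (0.7886 + 0.6594)c / (1 + 0.7886×0.6594) = 0.95263c; relative speed 0.95263c.
γ for this relative speed: γ = 1/√(1 − 0.907504) = 3.2881.
The clock on rocket A records proper time, so rocket B measures Δt = γΔτ = 3.2881 × 181 = 595 years.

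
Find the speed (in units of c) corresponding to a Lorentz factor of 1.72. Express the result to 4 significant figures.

β = √(1 − 1/γ²) = √(1 − 1/2.9584) = √0.661979 = 0.8136.

0.8136c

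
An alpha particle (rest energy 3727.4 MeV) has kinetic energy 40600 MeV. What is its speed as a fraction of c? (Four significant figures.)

0.9965c

γ = 1 + K/(mc²) = 1 + 40600/3727.4 = 11.892.
β = √(1 − 1/γ²) = √(1 − 0.00707115) = √0.99292885 = 0.9965.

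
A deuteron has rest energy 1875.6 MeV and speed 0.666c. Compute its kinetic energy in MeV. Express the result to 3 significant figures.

639 MeV

β² = 0.443556, so γ = 1/√0.556444 = 1.34057.
Kinetic energy: K = (γ − 1)mc² = (1.34057 − 1) × 1875.6 MeV = 0.34057 × 1875.6 = 639 MeV.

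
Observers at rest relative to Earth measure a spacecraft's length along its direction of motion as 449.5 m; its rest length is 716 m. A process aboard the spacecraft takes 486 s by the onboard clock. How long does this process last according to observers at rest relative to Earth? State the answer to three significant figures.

Length contraction gives γ = L₀/L = 716/449.5 = 1.59288.
Δt = γΔτ = 1.59288 × 486 = 774 s.

774 s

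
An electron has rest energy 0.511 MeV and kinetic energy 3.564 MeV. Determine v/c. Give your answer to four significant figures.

K = (γ−1)mc², so γ = 1 + 3.564/0.511 = 7.9746.
Then v/c = √(1 − γ⁻²) = √(1 − 0.0157247) = √0.9842753 = 0.9921.

0.9921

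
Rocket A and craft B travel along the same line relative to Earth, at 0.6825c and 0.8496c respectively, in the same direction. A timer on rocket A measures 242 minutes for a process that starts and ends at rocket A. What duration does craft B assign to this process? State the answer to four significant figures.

The velocity of rocket A relative to craft B is (0.6825 − 0.8496)c / (1 − 0.6825×0.8496) = −0.39772c; relative speed 0.39772c.
γ for this relative speed: γ = 1/√(1 − 0.158181) = 1.0899.
The clock on rocket A records proper time, so craft B measures Δt = γΔτ = 1.0899 × 242 = 263.8 minutes.

263.8 minutes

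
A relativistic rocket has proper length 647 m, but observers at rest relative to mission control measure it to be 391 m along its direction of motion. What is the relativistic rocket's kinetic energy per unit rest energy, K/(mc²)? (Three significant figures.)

0.655

γ = L₀/L = 647/391 = 1.65473.
Since K = (γ−1)mc², K/(mc²) = 1.65473 − 1 = 0.655.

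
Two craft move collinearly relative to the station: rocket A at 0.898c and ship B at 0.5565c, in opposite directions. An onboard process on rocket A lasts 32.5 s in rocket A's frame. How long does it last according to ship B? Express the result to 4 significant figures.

133.3 s

Transform rocket A's velocity into ship B's frame: (0.898 + 0.5565)/(1 + 0.898·0.5565) = 1.4545/1.499737, so the relative speed is 0.96984c.
At |u| = 0.96984c, γ = (1 − 0.94059)^(−1/2) = 4.1027.
Rocket A's interval is proper; time dilation gives Δt_B = γΔτ = 4.1027 × 32.5 s = 133.3 s.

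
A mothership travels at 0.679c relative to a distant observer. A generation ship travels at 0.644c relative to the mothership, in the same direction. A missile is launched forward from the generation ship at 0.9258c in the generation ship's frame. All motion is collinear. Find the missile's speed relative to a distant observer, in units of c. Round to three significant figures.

First combine the missile and generation ship (S''→S'): u₁ = (0.9258 + 0.644)/(1 + 0.9258×0.644) = 1.5698/1.5962152 = 0.98345.
Then combine with the mothership (S'→S): u = (0.98345 + 0.679)/(1 + 0.98345×0.679) = 1.66245/1.66776255 = 0.99681.

0.997c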